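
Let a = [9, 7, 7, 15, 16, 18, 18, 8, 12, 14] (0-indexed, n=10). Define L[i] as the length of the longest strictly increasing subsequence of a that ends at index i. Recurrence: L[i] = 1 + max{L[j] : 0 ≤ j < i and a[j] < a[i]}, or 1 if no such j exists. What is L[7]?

   i    0    1    2    3    4    5    6    7    8    9
a[i]    9    7    7   15   16   18   18    8   12   14
L[i]    1    1    1    2    3    4    4    2    3    4

2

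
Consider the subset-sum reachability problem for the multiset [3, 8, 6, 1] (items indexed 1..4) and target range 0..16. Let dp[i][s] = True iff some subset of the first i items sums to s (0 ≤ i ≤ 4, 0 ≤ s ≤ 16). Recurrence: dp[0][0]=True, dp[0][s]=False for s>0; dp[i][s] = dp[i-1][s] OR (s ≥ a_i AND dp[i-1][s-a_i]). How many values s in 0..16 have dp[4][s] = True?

13

i\s   0   1   2   3   4   5   6   7   8   9  10  11  12  13  14  15  16
  0   T   F   F   F   F   F   F   F   F   F   F   F   F   F   F   F   F
  1   T   F   F   T   F   F   F   F   F   F   F   F   F   F   F   F   F
  2   T   F   F   T   F   F   F   F   T   F   F   T   F   F   F   F   F
  3   T   F   F   T   F   F   T   F   T   T   F   T   F   F   T   F   F
  4   T   T   F   T   T   F   T   T   T   T   T   T   T   F   T   T   F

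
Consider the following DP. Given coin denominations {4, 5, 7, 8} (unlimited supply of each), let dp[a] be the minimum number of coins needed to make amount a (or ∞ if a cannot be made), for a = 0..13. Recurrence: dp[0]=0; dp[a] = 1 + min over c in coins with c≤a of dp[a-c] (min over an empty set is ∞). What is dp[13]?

 a  0  1  2  3  4  5  6  7  8  9 10 11 12 13
dp  0  -  -  -  1  1  -  1  1  2  2  2  2  2
(- denotes ∞ / unreachable)

2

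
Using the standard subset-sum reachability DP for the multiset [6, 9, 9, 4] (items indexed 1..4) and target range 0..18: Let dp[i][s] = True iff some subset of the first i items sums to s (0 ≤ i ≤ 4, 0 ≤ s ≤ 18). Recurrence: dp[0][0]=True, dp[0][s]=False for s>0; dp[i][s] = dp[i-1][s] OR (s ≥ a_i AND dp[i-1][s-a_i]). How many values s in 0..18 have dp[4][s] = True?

8

i\s   0   1   2   3   4   5   6   7   8   9  10  11  12  13  14  15  16  17  18
  0   T   F   F   F   F   F   F   F   F   F   F   F   F   F   F   F   F   F   F
  1   T   F   F   F   F   F   T   F   F   F   F   F   F   F   F   F   F   F   F
  2   T   F   F   F   F   F   T   F   F   T   F   F   F   F   F   T   F   F   F
  3   T   F   F   F   F   F   T   F   F   T   F   F   F   F   F   T   F   F   T
  4   T   F   F   F   T   F   T   F   F   T   T   F   F   T   F   T   F   F   T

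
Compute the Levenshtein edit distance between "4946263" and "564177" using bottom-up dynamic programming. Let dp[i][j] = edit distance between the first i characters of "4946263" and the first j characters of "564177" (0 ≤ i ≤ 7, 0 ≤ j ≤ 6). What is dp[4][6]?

5

   ''  5  6  4  1  7  7
''  0  1  2  3  4  5  6
 4  1  1  2  2  3  4  5
 9  2  2  2  3  3  4  5
 4  3  3  3  2  3  4  5
 6  4  4  3  3  3  4  5
 2  5  5  4  4  4  4  5
 6  6  6  5  5  5  5  5
 3  7  7  6  6  6  6  6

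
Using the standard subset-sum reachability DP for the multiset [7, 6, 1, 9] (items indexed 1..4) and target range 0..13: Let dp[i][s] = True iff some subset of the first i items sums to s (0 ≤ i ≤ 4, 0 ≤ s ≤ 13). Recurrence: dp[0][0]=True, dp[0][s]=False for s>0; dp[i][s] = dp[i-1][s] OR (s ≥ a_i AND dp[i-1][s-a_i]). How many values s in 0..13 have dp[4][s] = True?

i\s   0   1   2   3   4   5   6   7   8   9  10  11  12  13
  0   T   F   F   F   F   F   F   F   F   F   F   F   F   F
  1   T   F   F   F   F   F   F   T   F   F   F   F   F   F
  2   T   F   F   F   F   F   T   T   F   F   F   F   F   T
  3   T   T   F   F   F   F   T   T   T   F   F   F   F   T
  4   T   T   F   F   F   F   T   T   T   T   T   F   F   T

8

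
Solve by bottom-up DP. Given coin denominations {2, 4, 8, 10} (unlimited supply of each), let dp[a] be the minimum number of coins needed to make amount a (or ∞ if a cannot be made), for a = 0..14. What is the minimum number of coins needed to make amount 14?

 a  0  1  2  3  4  5  6  7  8  9 10 11 12 13 14
dp  0  -  1  -  1  -  2  -  1  -  1  -  2  -  2
(- denotes ∞ / unreachable)

2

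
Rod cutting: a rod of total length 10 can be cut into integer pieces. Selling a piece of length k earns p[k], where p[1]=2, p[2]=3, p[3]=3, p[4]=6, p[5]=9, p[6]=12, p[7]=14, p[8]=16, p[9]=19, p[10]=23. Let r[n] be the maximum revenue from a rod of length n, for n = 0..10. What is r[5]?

10

   n    0    1    2    3    4    5    6    7    8    9   10
r[n]    0    2    4    6    8   10   12   14   16   19   23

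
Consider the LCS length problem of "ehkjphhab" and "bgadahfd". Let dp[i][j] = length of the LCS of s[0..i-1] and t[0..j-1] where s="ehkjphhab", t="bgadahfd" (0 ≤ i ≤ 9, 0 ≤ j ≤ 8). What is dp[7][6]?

1

   ''  b  g  a  d  a  h  f  d
''  0  0  0  0  0  0  0  0  0
 e  0  0  0  0  0  0  0  0  0
 h  0  0  0  0  0  0  1  1  1
 k  0  0  0  0  0  0  1  1  1
 j  0  0  0  0  0  0  1  1  1
 p  0  0  0  0  0  0  1  1  1
 h  0  0  0  0  0  0  1  1  1
 h  0  0  0  0  0  0  1  1  1
 a  0  0  0  1  1  1  1  1  1
 b  0  1  1  1  1  1  1  1  1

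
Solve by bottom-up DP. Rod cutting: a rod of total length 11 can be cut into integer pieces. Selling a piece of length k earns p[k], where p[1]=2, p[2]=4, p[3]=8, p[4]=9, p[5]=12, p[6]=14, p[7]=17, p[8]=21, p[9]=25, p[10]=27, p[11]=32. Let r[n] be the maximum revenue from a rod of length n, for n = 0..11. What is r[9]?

25

   n    0    1    2    3    4    5    6    7    8    9   10   11
r[n]    0    2    4    8   10   12   16   18   21   25   27   32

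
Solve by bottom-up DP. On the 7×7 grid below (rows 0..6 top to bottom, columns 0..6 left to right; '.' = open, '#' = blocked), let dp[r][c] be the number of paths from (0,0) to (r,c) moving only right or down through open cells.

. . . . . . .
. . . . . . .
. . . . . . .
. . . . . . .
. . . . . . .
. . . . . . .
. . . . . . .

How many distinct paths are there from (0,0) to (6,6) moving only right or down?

924

r\c   0   1   2   3   4   5   6
  0   1   1   1   1   1   1   1
  1   1   2   3   4   5   6   7
  2   1   3   6  10  15  21  28
  3   1   4  10  20  35  56  84
  4   1   5  15  35  70 126 210
  5   1   6  21  56 126 252 462
  6   1   7  28  84 210 462 924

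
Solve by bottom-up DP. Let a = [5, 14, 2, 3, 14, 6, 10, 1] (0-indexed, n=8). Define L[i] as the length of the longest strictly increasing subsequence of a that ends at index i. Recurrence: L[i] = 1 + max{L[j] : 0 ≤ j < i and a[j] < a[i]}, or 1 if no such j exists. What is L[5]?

   i    0    1    2    3    4    5    6    7
a[i]    5   14    2    3   14    6   10    1
L[i]    1    2    1    2    3    3    4    1

3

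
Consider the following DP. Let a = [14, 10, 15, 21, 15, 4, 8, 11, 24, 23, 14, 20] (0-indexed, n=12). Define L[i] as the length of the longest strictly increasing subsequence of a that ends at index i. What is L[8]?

   i    0    1    2    3    4    5    6    7    8    9   10   11
a[i]   14   10   15   21   15    4    8   11   24   23   14   20
L[i]    1    1    2    3    2    1    2    3    4    4    4    5

4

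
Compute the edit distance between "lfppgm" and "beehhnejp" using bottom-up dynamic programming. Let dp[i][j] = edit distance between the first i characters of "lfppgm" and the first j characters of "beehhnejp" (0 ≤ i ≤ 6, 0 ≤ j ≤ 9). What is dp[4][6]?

6

   ''  b  e  e  h  h  n  e  j  p
''  0  1  2  3  4  5  6  7  8  9
 l  1  1  2  3  4  5  6  7  8  9
 f  2  2  2  3  4  5  6  7  8  9
 p  3  3  3  3  4  5  6  7  8  8
 p  4  4  4  4  4  5  6  7  8  8
 g  5  5  5  5  5  5  6  7  8  9
 m  6  6  6  6  6  6  6  7  8  9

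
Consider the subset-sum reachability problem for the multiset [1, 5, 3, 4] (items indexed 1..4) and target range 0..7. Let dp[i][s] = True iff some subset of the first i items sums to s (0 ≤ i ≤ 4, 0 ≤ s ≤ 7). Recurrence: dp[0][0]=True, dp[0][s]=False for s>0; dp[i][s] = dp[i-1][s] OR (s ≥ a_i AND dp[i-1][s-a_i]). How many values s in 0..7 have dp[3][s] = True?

i\s   0   1   2   3   4   5   6   7
  0   T   F   F   F   F   F   F   F
  1   T   T   F   F   F   F   F   F
  2   T   T   F   F   F   T   T   F
  3   T   T   F   T   T   T   T   F
  4   T   T   F   T   T   T   T   T

6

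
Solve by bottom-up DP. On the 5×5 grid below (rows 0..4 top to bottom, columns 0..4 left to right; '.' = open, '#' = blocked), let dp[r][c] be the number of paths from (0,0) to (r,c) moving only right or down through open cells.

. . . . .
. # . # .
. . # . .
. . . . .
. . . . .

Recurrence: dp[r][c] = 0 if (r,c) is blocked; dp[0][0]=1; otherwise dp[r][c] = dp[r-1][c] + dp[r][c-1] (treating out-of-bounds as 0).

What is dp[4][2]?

5

r\c   0   1   2   3   4
  0   1   1   1   1   1
  1   1   0   1   0   1
  2   1   1   0   0   1
  3   1   2   2   2   3
  4   1   3   5   7  10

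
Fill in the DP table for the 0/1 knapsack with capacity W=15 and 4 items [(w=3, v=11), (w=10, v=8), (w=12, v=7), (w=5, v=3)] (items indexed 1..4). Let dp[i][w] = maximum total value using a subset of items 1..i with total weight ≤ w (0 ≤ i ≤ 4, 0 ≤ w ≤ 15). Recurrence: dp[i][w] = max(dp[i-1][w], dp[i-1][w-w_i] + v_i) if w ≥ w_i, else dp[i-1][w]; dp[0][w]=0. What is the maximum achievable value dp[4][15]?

19

i\w   0   1   2   3   4   5   6   7   8   9  10  11  12  13  14  15
  0   0   0   0   0   0   0   0   0   0   0   0   0   0   0   0   0
  1   0   0   0  11  11  11  11  11  11  11  11  11  11  11  11  11
  2   0   0   0  11  11  11  11  11  11  11  11  11  11  19  19  19
  3   0   0   0  11  11  11  11  11  11  11  11  11  11  19  19  19
  4   0   0   0  11  11  11  11  11  14  14  14  14  14  19  19  19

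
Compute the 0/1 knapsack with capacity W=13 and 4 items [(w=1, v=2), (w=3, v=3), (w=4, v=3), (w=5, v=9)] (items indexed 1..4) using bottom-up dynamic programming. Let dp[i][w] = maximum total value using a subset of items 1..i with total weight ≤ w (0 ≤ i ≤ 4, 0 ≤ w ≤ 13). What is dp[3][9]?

8

i\w   0   1   2   3   4   5   6   7   8   9  10  11  12  13
  0   0   0   0   0   0   0   0   0   0   0   0   0   0   0
  1   0   2   2   2   2   2   2   2   2   2   2   2   2   2
  2   0   2   2   3   5   5   5   5   5   5   5   5   5   5
  3   0   2   2   3   5   5   5   6   8   8   8   8   8   8
  4   0   2   2   3   5   9  11  11  12  14  14  14  15  17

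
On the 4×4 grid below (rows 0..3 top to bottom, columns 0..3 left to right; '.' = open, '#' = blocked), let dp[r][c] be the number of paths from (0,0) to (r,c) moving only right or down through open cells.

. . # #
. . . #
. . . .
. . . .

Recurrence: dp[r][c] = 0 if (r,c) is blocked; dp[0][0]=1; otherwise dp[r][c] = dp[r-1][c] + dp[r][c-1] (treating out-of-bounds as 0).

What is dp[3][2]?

9

r\c   0   1   2   3
  0   1   1   0   0
  1   1   2   2   0
  2   1   3   5   5
  3   1   4   9  14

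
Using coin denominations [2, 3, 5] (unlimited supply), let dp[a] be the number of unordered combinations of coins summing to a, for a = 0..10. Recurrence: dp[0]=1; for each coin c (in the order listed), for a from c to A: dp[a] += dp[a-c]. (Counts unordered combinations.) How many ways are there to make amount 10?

after  coin     0     1     2     3     4     5     6     7     8     9    10
          2     1     0     1     0     1     0     1     0     1     0     1
          3     1     0     1     1     1     1     2     1     2     2     2
          5     1     0     1     1     1     2     2     2     3     3     4

4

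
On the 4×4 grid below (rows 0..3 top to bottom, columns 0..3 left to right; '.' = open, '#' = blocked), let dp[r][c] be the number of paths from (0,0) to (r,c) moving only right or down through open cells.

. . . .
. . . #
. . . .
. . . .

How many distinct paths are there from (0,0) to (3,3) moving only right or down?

16

r\c   0   1   2   3
  0   1   1   1   1
  1   1   2   3   0
  2   1   3   6   6
  3   1   4  10  16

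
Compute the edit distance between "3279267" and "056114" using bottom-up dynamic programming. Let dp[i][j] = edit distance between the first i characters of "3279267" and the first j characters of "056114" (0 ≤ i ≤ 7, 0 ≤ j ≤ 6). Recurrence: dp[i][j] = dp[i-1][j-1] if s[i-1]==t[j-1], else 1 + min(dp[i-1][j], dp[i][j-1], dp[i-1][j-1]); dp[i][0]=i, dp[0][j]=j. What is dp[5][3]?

5

   ''  0  5  6  1  1  4
''  0  1  2  3  4  5  6
 3  1  1  2  3  4  5  6
 2  2  2  2  3  4  5  6
 7  3  3  3  3  4  5  6
 9  4  4  4  4  4  5  6
 2  5  5  5  5  5  5  6
 6  6  6  6  5  6  6  6
 7  7  7  7  6  6  7  7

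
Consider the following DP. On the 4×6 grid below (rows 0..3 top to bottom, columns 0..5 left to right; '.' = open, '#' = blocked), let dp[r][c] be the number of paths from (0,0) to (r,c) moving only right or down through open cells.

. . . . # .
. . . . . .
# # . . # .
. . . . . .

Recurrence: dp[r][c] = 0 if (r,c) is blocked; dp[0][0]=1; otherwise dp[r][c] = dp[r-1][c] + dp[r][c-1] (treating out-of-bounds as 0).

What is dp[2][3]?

7

r\c   0   1   2   3   4   5
  0   1   1   1   1   0   0
  1   1   2   3   4   4   4
  2   0   0   3   7   0   4
  3   0   0   3  10  10  14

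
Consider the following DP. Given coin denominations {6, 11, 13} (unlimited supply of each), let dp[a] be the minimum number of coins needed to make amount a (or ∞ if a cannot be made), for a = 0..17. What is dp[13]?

 a  0  1  2  3  4  5  6  7  8  9 10 11 12 13 14 15 16 17
dp  0  -  -  -  -  -  1  -  -  -  -  1  2  1  -  -  -  2
(- denotes ∞ / unreachable)

1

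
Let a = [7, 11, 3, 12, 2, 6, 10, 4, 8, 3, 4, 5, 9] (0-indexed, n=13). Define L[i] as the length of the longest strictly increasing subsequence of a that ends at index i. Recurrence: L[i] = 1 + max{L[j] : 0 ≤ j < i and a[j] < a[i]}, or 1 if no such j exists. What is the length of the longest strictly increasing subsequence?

5

   i    0    1    2    3    4    5    6    7    8    9   10   11   12
a[i]    7   11    3   12    2    6   10    4    8    3    4    5    9
L[i]    1    2    1    3    1    2    3    2    3    2    3    4    5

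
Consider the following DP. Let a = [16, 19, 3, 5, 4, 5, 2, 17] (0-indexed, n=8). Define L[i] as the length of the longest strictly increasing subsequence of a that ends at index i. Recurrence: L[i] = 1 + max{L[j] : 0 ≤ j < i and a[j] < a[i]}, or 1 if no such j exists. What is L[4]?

2

   i    0    1    2    3    4    5    6    7
a[i]   16   19    3    5    4    5    2   17
L[i]    1    2    1    2    2    3    1    4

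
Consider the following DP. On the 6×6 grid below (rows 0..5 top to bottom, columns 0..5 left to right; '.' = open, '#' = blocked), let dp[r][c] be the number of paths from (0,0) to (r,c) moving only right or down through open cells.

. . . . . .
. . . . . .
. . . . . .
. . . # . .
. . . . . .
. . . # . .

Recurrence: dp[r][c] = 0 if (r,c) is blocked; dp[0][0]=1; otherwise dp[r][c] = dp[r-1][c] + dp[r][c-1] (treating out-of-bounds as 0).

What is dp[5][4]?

30

r\c   0   1   2   3   4   5
  0   1   1   1   1   1   1
  1   1   2   3   4   5   6
  2   1   3   6  10  15  21
  3   1   4  10   0  15  36
  4   1   5  15  15  30  66
  5   1   6  21   0  30  96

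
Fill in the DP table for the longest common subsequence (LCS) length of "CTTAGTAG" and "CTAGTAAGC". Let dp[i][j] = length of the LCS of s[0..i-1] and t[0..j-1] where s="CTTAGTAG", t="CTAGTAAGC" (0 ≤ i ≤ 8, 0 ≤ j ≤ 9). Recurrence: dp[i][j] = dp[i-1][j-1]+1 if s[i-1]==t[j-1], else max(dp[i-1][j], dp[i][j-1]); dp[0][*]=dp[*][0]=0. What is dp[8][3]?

   ''  C  T  A  G  T  A  A  G  C
''  0  0  0  0  0  0  0  0  0  0
 C  0  1  1  1  1  1  1  1  1  1
 T  0  1  2  2  2  2  2  2  2  2
 T  0  1  2  2  2  3  3  3  3  3
 A  0  1  2  3  3  3  4  4  4  4
 G  0  1  2  3  4  4  4  4  5  5
 T  0  1  2  3  4  5  5  5  5  5
 A  0  1  2  3  4  5  6  6  6  6
 G  0  1  2  3  4  5  6  6  7  7

3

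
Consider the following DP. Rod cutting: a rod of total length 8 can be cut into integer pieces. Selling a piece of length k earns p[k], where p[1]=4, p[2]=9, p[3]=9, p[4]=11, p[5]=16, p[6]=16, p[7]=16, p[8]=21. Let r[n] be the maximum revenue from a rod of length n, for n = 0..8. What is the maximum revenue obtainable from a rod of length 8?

   n    0    1    2    3    4    5    6    7    8
r[n]    0    4    9   13   18   22   27   31   36

36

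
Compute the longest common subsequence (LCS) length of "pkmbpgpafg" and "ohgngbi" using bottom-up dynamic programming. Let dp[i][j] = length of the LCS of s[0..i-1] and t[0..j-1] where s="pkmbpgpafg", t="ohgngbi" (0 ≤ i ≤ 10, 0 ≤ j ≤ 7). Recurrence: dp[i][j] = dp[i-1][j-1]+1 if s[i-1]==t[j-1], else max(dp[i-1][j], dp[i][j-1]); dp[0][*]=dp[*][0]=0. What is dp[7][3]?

1

   ''  o  h  g  n  g  b  i
''  0  0  0  0  0  0  0  0
 p  0  0  0  0  0  0  0  0
 k  0  0  0  0  0  0  0  0
 m  0  0  0  0  0  0  0  0
 b  0  0  0  0  0  0  1  1
 p  0  0  0  0  0  0  1  1
 g  0  0  0  1  1  1  1  1
 p  0  0  0  1  1  1  1  1
 a  0  0  0  1  1  1  1  1
 f  0  0  0  1  1  1  1  1
 g  0  0  0  1  1  2  2  2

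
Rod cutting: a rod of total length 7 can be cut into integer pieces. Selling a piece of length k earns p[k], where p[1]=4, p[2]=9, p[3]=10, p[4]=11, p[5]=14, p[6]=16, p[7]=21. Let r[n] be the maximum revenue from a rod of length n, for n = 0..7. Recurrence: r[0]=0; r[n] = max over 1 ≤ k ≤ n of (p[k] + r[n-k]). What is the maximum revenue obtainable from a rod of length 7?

   n    0    1    2    3    4    5    6    7
r[n]    0    4    9   13   18   22   27   31

31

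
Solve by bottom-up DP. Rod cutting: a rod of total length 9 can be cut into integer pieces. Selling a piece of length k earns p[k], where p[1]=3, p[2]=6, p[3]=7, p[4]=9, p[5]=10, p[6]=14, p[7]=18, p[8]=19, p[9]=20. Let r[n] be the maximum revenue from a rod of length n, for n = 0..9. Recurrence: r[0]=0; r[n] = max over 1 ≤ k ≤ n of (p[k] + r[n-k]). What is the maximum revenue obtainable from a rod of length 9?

   n    0    1    2    3    4    5    6    7    8    9
r[n]    0    3    6    9   12   15   18   21   24   27

27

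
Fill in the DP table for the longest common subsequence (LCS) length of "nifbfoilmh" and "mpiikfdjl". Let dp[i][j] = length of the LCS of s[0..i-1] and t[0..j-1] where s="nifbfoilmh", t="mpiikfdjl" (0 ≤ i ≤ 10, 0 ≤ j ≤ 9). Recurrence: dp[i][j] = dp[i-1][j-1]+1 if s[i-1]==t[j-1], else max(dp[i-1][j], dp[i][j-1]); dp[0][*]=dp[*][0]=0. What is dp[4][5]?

1

   ''  m  p  i  i  k  f  d  j  l
''  0  0  0  0  0  0  0  0  0  0
 n  0  0  0  0  0  0  0  0  0  0
 i  0  0  0  1  1  1  1  1  1  1
 f  0  0  0  1  1  1  2  2  2  2
 b  0  0  0  1  1  1  2  2  2  2
 f  0  0  0  1  1  1  2  2  2  2
 o  0  0  0  1  1  1  2  2  2  2
 i  0  0  0  1  2  2  2  2  2  2
 l  0  0  0  1  2  2  2  2  2  3
 m  0  1  1  1  2  2  2  2  2  3
 h  0  1  1  1  2  2  2  2  2  3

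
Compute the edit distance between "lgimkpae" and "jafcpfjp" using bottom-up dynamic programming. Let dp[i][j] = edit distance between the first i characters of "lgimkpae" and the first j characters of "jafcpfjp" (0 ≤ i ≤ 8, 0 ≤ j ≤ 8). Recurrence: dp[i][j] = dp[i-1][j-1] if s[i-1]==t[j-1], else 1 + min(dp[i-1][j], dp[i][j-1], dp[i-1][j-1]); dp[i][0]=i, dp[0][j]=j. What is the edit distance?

8

   ''  j  a  f  c  p  f  j  p
''  0  1  2  3  4  5  6  7  8
 l  1  1  2  3  4  5  6  7  8
 g  2  2  2  3  4  5  6  7  8
 i  3  3  3  3  4  5  6  7  8
 m  4  4  4  4  4  5  6  7  8
 k  5  5  5  5  5  5  6  7  8
 p  6  6  6  6  6  5  6  7  7
 a  7  7  6  7  7  6  6  7  8
 e  8  8  7  7  8  7  7  7  8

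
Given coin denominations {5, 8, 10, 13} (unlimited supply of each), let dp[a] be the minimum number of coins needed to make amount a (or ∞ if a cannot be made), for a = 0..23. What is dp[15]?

 a  0  1  2  3  4  5  6  7  8  9 10 11 12 13 14 15 16 17 18 19 20 21 22 23
dp  0  -  -  -  -  1  -  -  1  -  1  -  -  1  -  2  2  -  2  -  2  2  -  2
(- denotes ∞ / unreachable)

2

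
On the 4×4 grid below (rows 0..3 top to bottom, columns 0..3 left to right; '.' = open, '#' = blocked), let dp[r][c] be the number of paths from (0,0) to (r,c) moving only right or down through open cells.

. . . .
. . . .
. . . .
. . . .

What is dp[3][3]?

20

r\c   0   1   2   3
  0   1   1   1   1
  1   1   2   3   4
  2   1   3   6  10
  3   1   4  10  20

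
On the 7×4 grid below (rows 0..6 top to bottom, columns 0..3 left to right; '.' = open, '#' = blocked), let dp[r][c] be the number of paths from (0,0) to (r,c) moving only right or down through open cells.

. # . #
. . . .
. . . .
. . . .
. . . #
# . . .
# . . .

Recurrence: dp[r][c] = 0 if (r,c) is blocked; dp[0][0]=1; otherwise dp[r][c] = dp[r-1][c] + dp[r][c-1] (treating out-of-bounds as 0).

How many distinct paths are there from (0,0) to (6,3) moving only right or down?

32

r\c   0   1   2   3
  0   1   0   0   0
  1   1   1   1   1
  2   1   2   3   4
  3   1   3   6  10
  4   1   4  10   0
  5   0   4  14  14
  6   0   4  18  32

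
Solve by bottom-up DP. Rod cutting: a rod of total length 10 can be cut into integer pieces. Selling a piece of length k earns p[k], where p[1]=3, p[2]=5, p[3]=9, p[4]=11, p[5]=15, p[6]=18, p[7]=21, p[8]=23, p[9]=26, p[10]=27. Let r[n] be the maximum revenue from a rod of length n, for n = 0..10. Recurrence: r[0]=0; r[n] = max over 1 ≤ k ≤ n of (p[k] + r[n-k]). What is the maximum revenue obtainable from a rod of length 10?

   n    0    1    2    3    4    5    6    7    8    9   10
r[n]    0    3    6    9   12   15   18   21   24   27   30

30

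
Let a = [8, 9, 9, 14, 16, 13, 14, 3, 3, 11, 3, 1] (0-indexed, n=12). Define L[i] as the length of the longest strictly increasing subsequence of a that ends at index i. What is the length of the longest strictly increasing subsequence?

   i    0    1    2    3    4    5    6    7    8    9   10   11
a[i]    8    9    9   14   16   13   14    3    3   11    3    1
L[i]    1    2    2    3    4    3    4    1    1    3    1    1

4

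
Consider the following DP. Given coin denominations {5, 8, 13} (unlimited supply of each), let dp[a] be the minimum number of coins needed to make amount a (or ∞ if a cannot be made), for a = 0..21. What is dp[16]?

2

 a  0  1  2  3  4  5  6  7  8  9 10 11 12 13 14 15 16 17 18 19 20 21
dp  0  -  -  -  -  1  -  -  1  -  2  -  -  1  -  3  2  -  2  -  4  2
(- denotes ∞ / unreachable)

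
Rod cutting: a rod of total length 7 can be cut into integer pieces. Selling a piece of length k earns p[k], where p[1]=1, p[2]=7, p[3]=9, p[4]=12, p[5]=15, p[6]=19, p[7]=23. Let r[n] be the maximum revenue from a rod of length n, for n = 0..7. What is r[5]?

   n    0    1    2    3    4    5    6    7
r[n]    0    1    7    9   14   16   21   23

16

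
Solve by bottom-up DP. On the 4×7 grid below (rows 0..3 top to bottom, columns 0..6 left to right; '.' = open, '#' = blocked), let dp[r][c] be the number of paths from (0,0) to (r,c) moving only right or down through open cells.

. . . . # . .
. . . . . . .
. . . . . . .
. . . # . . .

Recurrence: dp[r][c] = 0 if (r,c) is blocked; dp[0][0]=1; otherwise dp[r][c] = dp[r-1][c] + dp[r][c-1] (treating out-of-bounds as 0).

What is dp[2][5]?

18

r\c   0   1   2   3   4   5   6
  0   1   1   1   1   0   0   0
  1   1   2   3   4   4   4   4
  2   1   3   6  10  14  18  22
  3   1   4  10   0  14  32  54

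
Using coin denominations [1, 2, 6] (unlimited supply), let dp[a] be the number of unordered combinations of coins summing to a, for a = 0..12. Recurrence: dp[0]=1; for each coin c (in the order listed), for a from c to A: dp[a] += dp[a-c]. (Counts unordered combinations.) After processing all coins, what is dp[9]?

after  coin     0     1     2     3     4     5     6     7     8     9    10    11    12
          1     1     1     1     1     1     1     1     1     1     1     1     1     1
          2     1     1     2     2     3     3     4     4     5     5     6     6     7
          6     1     1     2     2     3     3     5     5     7     7     9     9    12

7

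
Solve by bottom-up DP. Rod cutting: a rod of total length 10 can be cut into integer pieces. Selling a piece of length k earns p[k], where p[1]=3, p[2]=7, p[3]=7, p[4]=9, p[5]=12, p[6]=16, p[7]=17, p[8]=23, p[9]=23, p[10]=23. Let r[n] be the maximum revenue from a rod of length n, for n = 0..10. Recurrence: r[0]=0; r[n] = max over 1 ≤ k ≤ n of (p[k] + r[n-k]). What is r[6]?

   n    0    1    2    3    4    5    6    7    8    9   10
r[n]    0    3    7   10   14   17   21   24   28   31   35

21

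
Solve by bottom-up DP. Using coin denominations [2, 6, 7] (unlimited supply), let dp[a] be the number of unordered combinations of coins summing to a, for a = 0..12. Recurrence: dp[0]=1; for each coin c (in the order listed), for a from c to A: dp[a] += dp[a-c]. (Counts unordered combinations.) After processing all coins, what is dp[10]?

after  coin     0     1     2     3     4     5     6     7     8     9    10    11    12
          2     1     0     1     0     1     0     1     0     1     0     1     0     1
          6     1     0     1     0     1     0     2     0     2     0     2     0     3
          7     1     0     1     0     1     0     2     1     2     1     2     1     3

2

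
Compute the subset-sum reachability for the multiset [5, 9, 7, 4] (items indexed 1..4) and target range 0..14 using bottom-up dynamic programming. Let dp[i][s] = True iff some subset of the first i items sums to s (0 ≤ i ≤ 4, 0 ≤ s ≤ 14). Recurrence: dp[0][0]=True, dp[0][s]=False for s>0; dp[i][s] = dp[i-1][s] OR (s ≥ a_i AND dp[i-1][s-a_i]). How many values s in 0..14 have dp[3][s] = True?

6

i\s   0   1   2   3   4   5   6   7   8   9  10  11  12  13  14
  0   T   F   F   F   F   F   F   F   F   F   F   F   F   F   F
  1   T   F   F   F   F   T   F   F   F   F   F   F   F   F   F
  2   T   F   F   F   F   T   F   F   F   T   F   F   F   F   T
  3   T   F   F   F   F   T   F   T   F   T   F   F   T   F   T
  4   T   F   F   F   T   T   F   T   F   T   F   T   T   T   T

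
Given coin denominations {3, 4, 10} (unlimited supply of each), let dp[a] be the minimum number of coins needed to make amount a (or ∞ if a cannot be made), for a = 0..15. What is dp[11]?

 a  0  1  2  3  4  5  6  7  8  9 10 11 12 13 14 15
dp  0  -  -  1  1  -  2  2  2  3  1  3  3  2  2  4
(- denotes ∞ / unreachable)

3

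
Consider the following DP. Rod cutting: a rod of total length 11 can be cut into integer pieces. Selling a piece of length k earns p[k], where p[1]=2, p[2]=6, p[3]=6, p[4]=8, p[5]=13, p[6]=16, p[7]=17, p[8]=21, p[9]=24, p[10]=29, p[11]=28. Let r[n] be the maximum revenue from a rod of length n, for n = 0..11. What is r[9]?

   n    0    1    2    3    4    5    6    7    8    9   10   11
r[n]    0    2    6    8   12   14   18   20   24   26   30   32

26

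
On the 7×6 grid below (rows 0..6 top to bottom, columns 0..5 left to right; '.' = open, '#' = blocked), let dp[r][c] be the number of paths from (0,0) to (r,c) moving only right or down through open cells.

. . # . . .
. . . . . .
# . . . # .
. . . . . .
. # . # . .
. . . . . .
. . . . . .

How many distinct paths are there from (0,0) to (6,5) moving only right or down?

r\c   0   1   2   3   4   5
  0   1   1   0   0   0   0
  1   1   2   2   2   2   2
  2   0   2   4   6   0   2
  3   0   2   6  12  12  14
  4   0   0   6   0  12  26
  5   0   0   6   6  18  44
  6   0   0   6  12  30  74

74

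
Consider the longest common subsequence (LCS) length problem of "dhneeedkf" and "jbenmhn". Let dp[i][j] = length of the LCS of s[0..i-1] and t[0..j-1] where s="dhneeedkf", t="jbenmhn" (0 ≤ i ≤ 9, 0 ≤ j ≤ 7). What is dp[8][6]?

   ''  j  b  e  n  m  h  n
''  0  0  0  0  0  0  0  0
 d  0  0  0  0  0  0  0  0
 h  0  0  0  0  0  0  1  1
 n  0  0  0  0  1  1  1  2
 e  0  0  0  1  1  1  1  2
 e  0  0  0  1  1  1  1  2
 e  0  0  0  1  1  1  1  2
 d  0  0  0  1  1  1  1  2
 k  0  0  0  1  1  1  1  2
 f  0  0  0  1  1  1  1  2

1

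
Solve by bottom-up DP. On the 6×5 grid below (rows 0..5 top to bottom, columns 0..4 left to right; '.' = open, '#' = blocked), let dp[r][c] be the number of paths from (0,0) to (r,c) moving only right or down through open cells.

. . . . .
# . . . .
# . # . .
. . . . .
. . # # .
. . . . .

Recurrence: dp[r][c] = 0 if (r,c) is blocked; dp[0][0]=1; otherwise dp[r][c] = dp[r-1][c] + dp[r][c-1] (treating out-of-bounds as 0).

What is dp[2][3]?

r\c   0   1   2   3   4
  0   1   1   1   1   1
  1   0   1   2   3   4
  2   0   1   0   3   7
  3   0   1   1   4  11
  4   0   1   0   0  11
  5   0   1   1   1  12

3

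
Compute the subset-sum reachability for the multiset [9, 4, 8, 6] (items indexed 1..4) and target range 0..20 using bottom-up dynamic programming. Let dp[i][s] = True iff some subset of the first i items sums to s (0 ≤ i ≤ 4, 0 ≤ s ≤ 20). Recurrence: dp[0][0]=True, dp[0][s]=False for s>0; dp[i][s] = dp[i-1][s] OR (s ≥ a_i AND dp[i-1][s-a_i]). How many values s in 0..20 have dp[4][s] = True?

13

i\s   0   1   2   3   4   5   6   7   8   9  10  11  12  13  14  15  16  17  18  19  20
  0   T   F   F   F   F   F   F   F   F   F   F   F   F   F   F   F   F   F   F   F   F
  1   T   F   F   F   F   F   F   F   F   T   F   F   F   F   F   F   F   F   F   F   F
  2   T   F   F   F   T   F   F   F   F   T   F   F   F   T   F   F   F   F   F   F   F
  3   T   F   F   F   T   F   F   F   T   T   F   F   T   T   F   F   F   T   F   F   F
  4   T   F   F   F   T   F   T   F   T   T   T   F   T   T   T   T   F   T   T   T   F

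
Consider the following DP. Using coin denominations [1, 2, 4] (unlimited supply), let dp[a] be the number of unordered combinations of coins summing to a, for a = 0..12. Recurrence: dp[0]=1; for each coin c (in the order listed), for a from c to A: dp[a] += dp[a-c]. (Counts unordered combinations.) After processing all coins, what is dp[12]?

after  coin     0     1     2     3     4     5     6     7     8     9    10    11    12
          1     1     1     1     1     1     1     1     1     1     1     1     1     1
          2     1     1     2     2     3     3     4     4     5     5     6     6     7
          4     1     1     2     2     4     4     6     6     9     9    12    12    16

16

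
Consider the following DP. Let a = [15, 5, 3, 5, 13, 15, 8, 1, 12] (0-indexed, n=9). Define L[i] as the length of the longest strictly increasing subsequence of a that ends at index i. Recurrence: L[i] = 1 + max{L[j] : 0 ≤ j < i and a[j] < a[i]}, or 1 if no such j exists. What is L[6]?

3

   i    0    1    2    3    4    5    6    7    8
a[i]   15    5    3    5   13   15    8    1   12
L[i]    1    1    1    2    3    4    3    1    4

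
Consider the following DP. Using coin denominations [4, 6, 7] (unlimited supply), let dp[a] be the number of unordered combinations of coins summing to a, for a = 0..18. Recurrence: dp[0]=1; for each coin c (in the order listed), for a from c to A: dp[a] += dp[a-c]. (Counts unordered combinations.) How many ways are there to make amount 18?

after  coin     0     1     2     3     4     5     6     7     8     9    10    11    12    13    14    15    16    17    18
          4     1     0     0     0     1     0     0     0     1     0     0     0     1     0     0     0     1     0     0
          6     1     0     0     0     1     0     1     0     1     0     1     0     2     0     1     0     2     0     2
          7     1     0     0     0     1     0     1     1     1     0     1     1     2     1     2     1     2     1     3

3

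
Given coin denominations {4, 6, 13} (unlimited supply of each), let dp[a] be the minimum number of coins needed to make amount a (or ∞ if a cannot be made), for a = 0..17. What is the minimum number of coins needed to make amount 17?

2

 a  0  1  2  3  4  5  6  7  8  9 10 11 12 13 14 15 16 17
dp  0  -  -  -  1  -  1  -  2  -  2  -  2  1  3  -  3  2
(- denotes ∞ / unreachable)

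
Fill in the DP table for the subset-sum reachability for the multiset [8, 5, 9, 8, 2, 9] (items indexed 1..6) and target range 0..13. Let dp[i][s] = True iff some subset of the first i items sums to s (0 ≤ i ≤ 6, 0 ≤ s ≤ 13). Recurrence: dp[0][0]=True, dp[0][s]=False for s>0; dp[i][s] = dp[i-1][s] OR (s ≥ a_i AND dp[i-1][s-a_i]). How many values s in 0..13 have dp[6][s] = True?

i\s   0   1   2   3   4   5   6   7   8   9  10  11  12  13
  0   T   F   F   F   F   F   F   F   F   F   F   F   F   F
  1   T   F   F   F   F   F   F   F   T   F   F   F   F   F
  2   T   F   F   F   F   T   F   F   T   F   F   F   F   T
  3   T   F   F   F   F   T   F   F   T   T   F   F   F   T
  4   T   F   F   F   F   T   F   F   T   T   F   F   F   T
  5   T   F   T   F   F   T   F   T   T   T   T   T   F   T
  6   T   F   T   F   F   T   F   T   T   T   T   T   F   T

9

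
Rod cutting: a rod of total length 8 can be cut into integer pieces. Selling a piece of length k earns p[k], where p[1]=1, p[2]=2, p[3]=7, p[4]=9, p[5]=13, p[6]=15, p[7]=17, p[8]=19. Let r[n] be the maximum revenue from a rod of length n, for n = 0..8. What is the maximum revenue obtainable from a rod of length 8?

   n    0    1    2    3    4    5    6    7    8
r[n]    0    1    2    7    9   13   15   17   20

20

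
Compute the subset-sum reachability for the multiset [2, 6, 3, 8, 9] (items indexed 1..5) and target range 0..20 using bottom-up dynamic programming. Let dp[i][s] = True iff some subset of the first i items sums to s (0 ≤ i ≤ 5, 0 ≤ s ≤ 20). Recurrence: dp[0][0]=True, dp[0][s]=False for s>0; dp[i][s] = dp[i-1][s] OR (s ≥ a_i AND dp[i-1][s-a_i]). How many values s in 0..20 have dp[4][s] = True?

i\s   0   1   2   3   4   5   6   7   8   9  10  11  12  13  14  15  16  17  18  19  20
  0   T   F   F   F   F   F   F   F   F   F   F   F   F   F   F   F   F   F   F   F   F
  1   T   F   T   F   F   F   F   F   F   F   F   F   F   F   F   F   F   F   F   F   F
  2   T   F   T   F   F   F   T   F   T   F   F   F   F   F   F   F   F   F   F   F   F
  3   T   F   T   T   F   T   T   F   T   T   F   T   F   F   F   F   F   F   F   F   F
  4   T   F   T   T   F   T   T   F   T   T   T   T   F   T   T   F   T   T   F   T   F
  5   T   F   T   T   F   T   T   F   T   T   T   T   T   T   T   T   T   T   T   T   T

14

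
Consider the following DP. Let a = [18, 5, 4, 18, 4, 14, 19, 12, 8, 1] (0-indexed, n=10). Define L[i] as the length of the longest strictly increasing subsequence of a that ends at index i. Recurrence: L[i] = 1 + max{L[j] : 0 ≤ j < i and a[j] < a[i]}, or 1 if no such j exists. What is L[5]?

2

   i    0    1    2    3    4    5    6    7    8    9
a[i]   18    5    4   18    4   14   19   12    8    1
L[i]    1    1    1    2    1    2    3    2    2    1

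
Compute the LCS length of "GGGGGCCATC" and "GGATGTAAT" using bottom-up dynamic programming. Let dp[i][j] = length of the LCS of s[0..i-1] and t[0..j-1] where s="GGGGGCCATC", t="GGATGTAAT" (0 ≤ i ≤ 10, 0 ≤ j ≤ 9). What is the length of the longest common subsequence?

5

   ''  G  G  A  T  G  T  A  A  T
''  0  0  0  0  0  0  0  0  0  0
 G  0  1  1  1  1  1  1  1  1  1
 G  0  1  2  2  2  2  2  2  2  2
 G  0  1  2  2  2  3  3  3  3  3
 G  0  1  2  2  2  3  3  3  3  3
 G  0  1  2  2  2  3  3  3  3  3
 C  0  1  2  2  2  3  3  3  3  3
 C  0  1  2  2  2  3  3  3  3  3
 A  0  1  2  3  3  3  3  4  4  4
 T  0  1  2  3  4  4  4  4  4  5
 C  0  1  2  3  4  4  4  4  4  5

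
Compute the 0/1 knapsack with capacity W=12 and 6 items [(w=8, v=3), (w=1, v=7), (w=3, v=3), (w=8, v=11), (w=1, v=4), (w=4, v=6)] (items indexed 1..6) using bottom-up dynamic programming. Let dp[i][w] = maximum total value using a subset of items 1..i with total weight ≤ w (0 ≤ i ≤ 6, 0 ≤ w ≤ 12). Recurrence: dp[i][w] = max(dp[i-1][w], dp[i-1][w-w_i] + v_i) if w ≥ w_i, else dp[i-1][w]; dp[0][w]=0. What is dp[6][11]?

22

i\w   0   1   2   3   4   5   6   7   8   9  10  11  12
  0   0   0   0   0   0   0   0   0   0   0   0   0   0
  1   0   0   0   0   0   0   0   0   3   3   3   3   3
  2   0   7   7   7   7   7   7   7   7  10  10  10  10
  3   0   7   7   7  10  10  10  10  10  10  10  10  13
  4   0   7   7   7  10  10  10  10  11  18  18  18  21
  5   0   7  11  11  11  14  14  14  14  18  22  22  22
  6   0   7  11  11  11  14  17  17  17  20  22  22  22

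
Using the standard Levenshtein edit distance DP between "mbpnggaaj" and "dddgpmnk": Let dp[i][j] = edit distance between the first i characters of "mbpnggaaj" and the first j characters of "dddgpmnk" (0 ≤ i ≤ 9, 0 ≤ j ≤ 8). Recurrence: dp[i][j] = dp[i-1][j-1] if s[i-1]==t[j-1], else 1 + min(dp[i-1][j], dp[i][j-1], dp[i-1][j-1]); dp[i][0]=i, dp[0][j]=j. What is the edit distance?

   ''  d  d  d  g  p  m  n  k
''  0  1  2  3  4  5  6  7  8
 m  1  1  2  3  4  5  5  6  7
 b  2  2  2  3  4  5  6  6  7
 p  3  3  3  3  4  4  5  6  7
 n  4  4  4  4  4  5  5  5  6
 g  5  5  5  5  4  5  6  6  6
 g  6  6  6  6  5  5  6  7  7
 a  7  7  7  7  6  6  6  7  8
 a  8  8  8  8  7  7  7  7  8
 j  9  9  9  9  8  8  8  8  8

8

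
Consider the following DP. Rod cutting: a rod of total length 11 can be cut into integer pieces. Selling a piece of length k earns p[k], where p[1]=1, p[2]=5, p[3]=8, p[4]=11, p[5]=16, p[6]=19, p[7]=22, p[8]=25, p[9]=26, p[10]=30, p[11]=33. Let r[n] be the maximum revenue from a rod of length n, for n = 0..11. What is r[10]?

   n    0    1    2    3    4    5    6    7    8    9   10   11
r[n]    0    1    5    8   11   16   19   22   25   27   32   35

32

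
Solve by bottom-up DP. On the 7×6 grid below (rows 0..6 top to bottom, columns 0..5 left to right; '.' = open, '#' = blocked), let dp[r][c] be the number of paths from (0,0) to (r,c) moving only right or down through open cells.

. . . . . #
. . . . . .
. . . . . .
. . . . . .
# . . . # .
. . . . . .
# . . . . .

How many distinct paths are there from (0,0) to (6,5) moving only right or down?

233

r\c   0   1   2   3   4   5
  0   1   1   1   1   1   0
  1   1   2   3   4   5   5
  2   1   3   6  10  15  20
  3   1   4  10  20  35  55
  4   0   4  14  34   0  55
  5   0   4  18  52  52 107
  6   0   4  22  74 126 233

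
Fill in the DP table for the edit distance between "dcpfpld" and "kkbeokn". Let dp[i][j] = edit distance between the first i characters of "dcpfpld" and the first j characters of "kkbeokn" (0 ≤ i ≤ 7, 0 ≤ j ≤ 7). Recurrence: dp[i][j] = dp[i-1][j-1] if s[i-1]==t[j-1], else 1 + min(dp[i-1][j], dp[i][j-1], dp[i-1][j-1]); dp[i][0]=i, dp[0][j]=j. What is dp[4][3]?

4

   ''  k  k  b  e  o  k  n
''  0  1  2  3  4  5  6  7
 d  1  1  2  3  4  5  6  7
 c  2  2  2  3  4  5  6  7
 p  3  3  3  3  4  5  6  7
 f  4  4  4  4  4  5  6  7
 p  5  5  5  5  5  5  6  7
 l  6  6  6  6  6  6  6  7
 d  7  7  7  7  7  7  7  7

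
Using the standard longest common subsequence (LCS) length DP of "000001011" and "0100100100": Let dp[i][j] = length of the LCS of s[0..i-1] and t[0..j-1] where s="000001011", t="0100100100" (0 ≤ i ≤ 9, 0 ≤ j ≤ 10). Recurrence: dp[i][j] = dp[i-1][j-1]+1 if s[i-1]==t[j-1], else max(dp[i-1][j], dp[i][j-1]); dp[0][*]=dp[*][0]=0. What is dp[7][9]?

7

   ''  0  1  0  0  1  0  0  1  0  0
''  0  0  0  0  0  0  0  0  0  0  0
 0  0  1  1  1  1  1  1  1  1  1  1
 0  0  1  1  2  2  2  2  2  2  2  2
 0  0  1  1  2  3  3  3  3  3  3  3
 0  0  1  1  2  3  3  4  4  4  4  4
 0  0  1  1  2  3  3  4  5  5  5  5
 1  0  1  2  2  3  4  4  5  6  6  6
 0  0  1  2  3  3  4  5  5  6  7  7
 1  0  1  2  3  3  4  5  5  6  7  7
 1  0  1  2  3  3  4  5  5  6  7  7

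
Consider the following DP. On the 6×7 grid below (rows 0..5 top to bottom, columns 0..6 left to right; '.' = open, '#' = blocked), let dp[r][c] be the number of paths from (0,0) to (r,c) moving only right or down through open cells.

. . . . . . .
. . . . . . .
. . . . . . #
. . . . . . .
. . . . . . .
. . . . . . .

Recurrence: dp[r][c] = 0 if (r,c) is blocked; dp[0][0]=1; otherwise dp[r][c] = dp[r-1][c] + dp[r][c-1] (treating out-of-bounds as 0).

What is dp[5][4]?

r\c   0   1   2   3   4   5   6
  0   1   1   1   1   1   1   1
  1   1   2   3   4   5   6   7
  2   1   3   6  10  15  21   0
  3   1   4  10  20  35  56  56
  4   1   5  15  35  70 126 182
  5   1   6  21  56 126 252 434

126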